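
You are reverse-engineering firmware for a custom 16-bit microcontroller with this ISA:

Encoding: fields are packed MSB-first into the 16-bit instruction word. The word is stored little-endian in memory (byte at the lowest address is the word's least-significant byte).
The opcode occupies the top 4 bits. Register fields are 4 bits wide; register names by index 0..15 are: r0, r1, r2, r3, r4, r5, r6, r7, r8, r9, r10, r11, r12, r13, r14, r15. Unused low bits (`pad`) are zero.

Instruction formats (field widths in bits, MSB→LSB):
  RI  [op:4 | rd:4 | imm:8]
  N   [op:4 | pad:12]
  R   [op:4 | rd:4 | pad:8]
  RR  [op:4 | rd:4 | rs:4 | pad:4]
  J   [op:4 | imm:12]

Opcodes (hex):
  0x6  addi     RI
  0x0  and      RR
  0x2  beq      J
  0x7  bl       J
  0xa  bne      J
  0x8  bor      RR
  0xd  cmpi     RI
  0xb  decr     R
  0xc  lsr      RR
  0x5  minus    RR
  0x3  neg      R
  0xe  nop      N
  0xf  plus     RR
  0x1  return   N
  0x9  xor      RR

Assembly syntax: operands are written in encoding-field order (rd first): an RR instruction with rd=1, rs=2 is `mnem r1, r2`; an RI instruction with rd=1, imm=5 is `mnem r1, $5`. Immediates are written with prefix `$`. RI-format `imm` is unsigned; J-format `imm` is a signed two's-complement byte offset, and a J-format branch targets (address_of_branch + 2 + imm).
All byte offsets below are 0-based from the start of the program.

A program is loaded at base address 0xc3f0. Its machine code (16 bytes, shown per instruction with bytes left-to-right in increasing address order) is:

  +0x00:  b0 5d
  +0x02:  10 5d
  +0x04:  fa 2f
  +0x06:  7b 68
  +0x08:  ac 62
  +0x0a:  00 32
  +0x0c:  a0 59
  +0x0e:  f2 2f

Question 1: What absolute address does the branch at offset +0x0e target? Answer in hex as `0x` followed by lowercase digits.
0xc3f2

+0x0e: f2 2f ⇒ word 0x2ff2 (little)
  top 4b → 0x2 → beq [J]
  [11:0] imm=4082 (s12→-14) = $-14
  target = base 0xc3f0 + off 0x0e + 2 + imm -14 = 0xc3f2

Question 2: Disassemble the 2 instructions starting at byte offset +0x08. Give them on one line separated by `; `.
addi r2, $172; neg r2

+0x08: ac 62 ⇒ word 0x62ac (little)
  opcode bits[15:12]=0x6: addi/RI
  [11:8] rd=2 = r2
  [7:0] imm=172 = $172
+0x0a: 00 32 ⇒ word 0x3200 (little)
  opcode bits[15:12]=0x3: neg/R
  [11:8] rd=2 = r2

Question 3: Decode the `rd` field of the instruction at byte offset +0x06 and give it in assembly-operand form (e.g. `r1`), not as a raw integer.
r8

[06] 7b 68 → 0x687b
  top 4b → 0x6 → addi [RI]
  [11:8] rd=8 = r8
  [7:0] imm=123 = $123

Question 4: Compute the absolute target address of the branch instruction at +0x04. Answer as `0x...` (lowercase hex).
0xc3f0

off 0x04: read fa 2f as little → 0x2ffa
  op=0x2ffa>>12=0x2 ⇒ beq (J)
  imm@[11:0]=0xffa (s12→-6) ⇒ $-6
  target = base 0xc3f0 + off 0x04 + 2 + imm -6 = 0xc3f0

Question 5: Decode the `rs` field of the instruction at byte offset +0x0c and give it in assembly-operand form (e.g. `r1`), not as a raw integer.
r10

[0c] a0 59 → 0x59a0
  top 4b → 0x5 → minus [RR]
  [11:8] rd=9 = r9
  [7:4] rs=10 = r10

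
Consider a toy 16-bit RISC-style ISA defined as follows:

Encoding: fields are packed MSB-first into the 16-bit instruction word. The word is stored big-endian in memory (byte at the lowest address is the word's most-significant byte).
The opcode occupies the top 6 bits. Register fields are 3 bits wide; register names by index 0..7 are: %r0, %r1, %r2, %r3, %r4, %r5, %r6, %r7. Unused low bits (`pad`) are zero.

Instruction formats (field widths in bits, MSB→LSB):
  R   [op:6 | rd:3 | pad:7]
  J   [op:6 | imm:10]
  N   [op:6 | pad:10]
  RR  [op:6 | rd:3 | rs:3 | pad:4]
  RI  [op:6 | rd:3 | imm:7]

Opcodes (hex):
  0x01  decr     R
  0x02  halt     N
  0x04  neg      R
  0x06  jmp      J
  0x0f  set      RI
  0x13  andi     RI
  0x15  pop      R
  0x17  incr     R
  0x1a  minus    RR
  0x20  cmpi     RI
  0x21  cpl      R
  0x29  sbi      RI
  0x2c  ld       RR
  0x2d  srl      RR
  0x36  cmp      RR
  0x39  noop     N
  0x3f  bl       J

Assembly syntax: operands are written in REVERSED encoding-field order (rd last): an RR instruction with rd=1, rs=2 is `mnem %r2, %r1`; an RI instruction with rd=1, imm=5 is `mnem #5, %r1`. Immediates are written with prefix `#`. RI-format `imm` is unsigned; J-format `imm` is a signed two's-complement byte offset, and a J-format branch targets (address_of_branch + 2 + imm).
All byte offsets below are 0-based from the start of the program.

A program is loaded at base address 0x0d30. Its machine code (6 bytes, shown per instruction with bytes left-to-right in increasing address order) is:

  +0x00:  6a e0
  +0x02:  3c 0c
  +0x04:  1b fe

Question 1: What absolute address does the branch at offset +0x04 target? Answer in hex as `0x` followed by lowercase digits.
0x0d34

+0x04: 1b fe ⇒ word 0x1bfe (big)
  opcode bits[15:10]=0x6: jmp/J
  imm@[9:0]=0x3fe (s10→-2) ⇒ #-2
  target = base 0x0d30 + off 0x04 + 2 + imm -2 = 0x0d34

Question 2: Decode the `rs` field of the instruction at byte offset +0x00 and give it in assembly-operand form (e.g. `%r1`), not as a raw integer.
+0x00: 6a e0 ⇒ word 0x6ae0 (big)
  top 6b → 0x1a → minus [RR]
  rd@[9:7]=0x5 ⇒ %r5
  rs@[6:4]=0x6 ⇒ %r6

%r6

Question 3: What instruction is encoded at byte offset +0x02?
set #12, %r0

+0x02: 3c 0c ⇒ word 0x3c0c (big)
  opcode bits[15:10]=0xf: set/RI
  rd@[9:7]=0x0 ⇒ %r0
  imm@[6:0]=0xc ⇒ #12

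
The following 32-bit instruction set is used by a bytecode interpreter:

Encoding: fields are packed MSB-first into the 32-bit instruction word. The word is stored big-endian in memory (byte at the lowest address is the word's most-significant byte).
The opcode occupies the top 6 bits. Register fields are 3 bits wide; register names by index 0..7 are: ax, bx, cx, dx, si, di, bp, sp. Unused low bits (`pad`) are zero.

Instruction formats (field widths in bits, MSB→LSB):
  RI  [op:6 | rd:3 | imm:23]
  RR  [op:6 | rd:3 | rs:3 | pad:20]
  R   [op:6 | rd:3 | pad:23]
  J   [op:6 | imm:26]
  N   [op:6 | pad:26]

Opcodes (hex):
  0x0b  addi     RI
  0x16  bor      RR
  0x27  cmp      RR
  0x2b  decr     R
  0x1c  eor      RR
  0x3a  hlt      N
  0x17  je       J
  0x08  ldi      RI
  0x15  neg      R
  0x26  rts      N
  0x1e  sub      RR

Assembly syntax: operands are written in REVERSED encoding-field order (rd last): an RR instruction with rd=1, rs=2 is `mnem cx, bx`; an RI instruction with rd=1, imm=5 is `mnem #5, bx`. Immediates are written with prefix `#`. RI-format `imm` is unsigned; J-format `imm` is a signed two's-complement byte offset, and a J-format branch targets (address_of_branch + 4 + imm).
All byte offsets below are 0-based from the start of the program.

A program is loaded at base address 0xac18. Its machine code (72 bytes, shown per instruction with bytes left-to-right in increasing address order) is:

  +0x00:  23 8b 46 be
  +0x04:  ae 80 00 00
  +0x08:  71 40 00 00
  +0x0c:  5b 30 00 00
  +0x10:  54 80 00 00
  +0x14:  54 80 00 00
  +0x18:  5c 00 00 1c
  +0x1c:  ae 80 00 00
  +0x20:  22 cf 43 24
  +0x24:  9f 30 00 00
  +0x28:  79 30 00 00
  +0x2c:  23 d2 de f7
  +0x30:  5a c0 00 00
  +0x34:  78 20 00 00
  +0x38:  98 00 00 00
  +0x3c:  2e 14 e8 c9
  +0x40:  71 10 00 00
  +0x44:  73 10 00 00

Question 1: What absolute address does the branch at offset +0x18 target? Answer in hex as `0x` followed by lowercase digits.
@+18  big-endian(5c 00 00 1c) = 0x5c00001c
  op=0x5c00001c>>26=0x17 ⇒ je (J)
  [25:0] imm=28 = #28
  target = base 0xac18 + off 0x18 + 4 + imm 28 = 0xac50

0xac50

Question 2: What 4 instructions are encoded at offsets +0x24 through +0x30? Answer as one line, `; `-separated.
cmp dx, bp; sub dx, cx; ldi #5431031, sp; bor si, di

[24] 9f 30 00 00 → 0x9f300000
  opcode bits[31:26]=0x27: cmp/RR
  [25:23] rd=6 = bp
  [22:20] rs=3 = dx
[28] 79 30 00 00 → 0x79300000
  opcode bits[31:26]=0x1e: sub/RR
  [25:23] rd=2 = cx
  [22:20] rs=3 = dx
[2c] 23 d2 de f7 → 0x23d2def7
  opcode bits[31:26]=0x8: ldi/RI
  [25:23] rd=7 = sp
  [22:0] imm=5431031 = #5431031
[30] 5a c0 00 00 → 0x5ac00000
  opcode bits[31:26]=0x16: bor/RR
  [25:23] rd=5 = di
  [22:20] rs=4 = si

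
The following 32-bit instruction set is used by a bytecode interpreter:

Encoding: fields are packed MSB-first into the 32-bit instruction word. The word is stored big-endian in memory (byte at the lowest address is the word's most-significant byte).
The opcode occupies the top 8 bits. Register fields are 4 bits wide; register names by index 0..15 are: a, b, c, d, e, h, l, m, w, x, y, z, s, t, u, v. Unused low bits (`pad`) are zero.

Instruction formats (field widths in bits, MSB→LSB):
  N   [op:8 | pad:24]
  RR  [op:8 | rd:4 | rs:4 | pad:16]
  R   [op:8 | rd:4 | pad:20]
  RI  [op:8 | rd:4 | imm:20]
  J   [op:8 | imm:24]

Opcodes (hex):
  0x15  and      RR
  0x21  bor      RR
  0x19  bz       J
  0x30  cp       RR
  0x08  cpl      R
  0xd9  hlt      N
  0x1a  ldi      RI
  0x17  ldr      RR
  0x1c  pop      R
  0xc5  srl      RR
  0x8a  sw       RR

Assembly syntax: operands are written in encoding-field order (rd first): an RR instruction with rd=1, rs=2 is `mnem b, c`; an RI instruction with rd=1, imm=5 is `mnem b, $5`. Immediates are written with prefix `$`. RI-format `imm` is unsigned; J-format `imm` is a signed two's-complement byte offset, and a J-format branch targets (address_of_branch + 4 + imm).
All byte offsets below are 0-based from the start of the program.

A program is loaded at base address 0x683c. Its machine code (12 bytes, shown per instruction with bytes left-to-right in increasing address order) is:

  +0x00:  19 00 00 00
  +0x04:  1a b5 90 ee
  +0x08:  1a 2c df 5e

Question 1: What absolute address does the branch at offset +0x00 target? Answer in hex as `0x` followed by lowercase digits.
+0x00: 19 00 00 00 ⇒ word 0x19000000 (big)
  opcode bits[31:24]=0x19: bz/J
  imm@[23:0]=0x0 ⇒ $0
  target = base 0x683c + off 0x00 + 4 + imm 0 = 0x6840

0x6840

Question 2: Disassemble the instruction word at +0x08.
@+08  big-endian(1a 2c df 5e) = 0x1a2cdf5e
  op=0x1a2cdf5e>>24=0x1a ⇒ ldi (RI)
  rd@[23:20]=0x2 ⇒ c
  imm@[19:0]=0xcdf5e ⇒ $843614

ldi c, $843614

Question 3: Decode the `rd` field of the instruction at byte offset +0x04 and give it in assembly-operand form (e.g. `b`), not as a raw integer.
z

off 0x04: read 1a b5 90 ee as big → 0x1ab590ee
  opcode bits[31:24]=0x1a: ldi/RI
  [23:20] rd=11 = z
  [19:0] imm=364782 = $364782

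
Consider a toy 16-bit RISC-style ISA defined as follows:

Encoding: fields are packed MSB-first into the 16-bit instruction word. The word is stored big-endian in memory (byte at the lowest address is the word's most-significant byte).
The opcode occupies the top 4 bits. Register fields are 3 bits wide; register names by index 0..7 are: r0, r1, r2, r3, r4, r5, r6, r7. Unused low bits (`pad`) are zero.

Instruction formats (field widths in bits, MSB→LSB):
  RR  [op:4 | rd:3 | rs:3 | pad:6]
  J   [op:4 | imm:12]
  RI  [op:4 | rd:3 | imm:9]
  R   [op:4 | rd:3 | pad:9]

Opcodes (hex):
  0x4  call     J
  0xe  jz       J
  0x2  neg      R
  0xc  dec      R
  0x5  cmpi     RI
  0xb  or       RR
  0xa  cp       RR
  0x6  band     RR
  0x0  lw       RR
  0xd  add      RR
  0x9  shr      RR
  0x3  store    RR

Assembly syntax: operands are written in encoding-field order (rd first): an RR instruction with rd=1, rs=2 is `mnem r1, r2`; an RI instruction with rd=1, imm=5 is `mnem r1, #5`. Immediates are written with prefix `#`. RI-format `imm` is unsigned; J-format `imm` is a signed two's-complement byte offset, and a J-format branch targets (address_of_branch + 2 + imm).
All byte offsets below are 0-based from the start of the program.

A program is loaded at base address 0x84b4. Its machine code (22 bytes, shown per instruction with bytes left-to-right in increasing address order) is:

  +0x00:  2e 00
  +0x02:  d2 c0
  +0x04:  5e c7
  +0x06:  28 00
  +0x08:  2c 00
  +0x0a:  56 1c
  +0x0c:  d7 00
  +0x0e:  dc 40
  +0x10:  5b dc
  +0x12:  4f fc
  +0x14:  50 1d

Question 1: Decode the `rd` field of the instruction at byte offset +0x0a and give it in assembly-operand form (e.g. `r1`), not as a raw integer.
@+0a  big-endian(56 1c) = 0x561c
  top 4b → 0x5 → cmpi [RI]
  rd@[11:9]=0x3 ⇒ r3
  imm@[8:0]=0x1c ⇒ #28

r3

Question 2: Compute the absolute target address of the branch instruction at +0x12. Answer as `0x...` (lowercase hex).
0x84c4

off 0x12: read 4f fc as big → 0x4ffc
  op=0x4ffc>>12=0x4 ⇒ call (J)
  imm@[11:0]=0xffc (s12→-4) ⇒ #-4
  target = base 0x84b4 + off 0x12 + 2 + imm -4 = 0x84c4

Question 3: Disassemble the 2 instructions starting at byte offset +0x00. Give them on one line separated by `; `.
neg r7; add r1, r3

@+00  big-endian(2e 00) = 0x2e00
  opcode bits[15:12]=0x2: neg/R
  rd: (w>>9)&0x7=0x7 → r7
@+02  big-endian(d2 c0) = 0xd2c0
  opcode bits[15:12]=0xd: add/RR
  rd: (w>>9)&0x7=0x1 → r1
  rs: (w>>6)&0x7=0x3 → r3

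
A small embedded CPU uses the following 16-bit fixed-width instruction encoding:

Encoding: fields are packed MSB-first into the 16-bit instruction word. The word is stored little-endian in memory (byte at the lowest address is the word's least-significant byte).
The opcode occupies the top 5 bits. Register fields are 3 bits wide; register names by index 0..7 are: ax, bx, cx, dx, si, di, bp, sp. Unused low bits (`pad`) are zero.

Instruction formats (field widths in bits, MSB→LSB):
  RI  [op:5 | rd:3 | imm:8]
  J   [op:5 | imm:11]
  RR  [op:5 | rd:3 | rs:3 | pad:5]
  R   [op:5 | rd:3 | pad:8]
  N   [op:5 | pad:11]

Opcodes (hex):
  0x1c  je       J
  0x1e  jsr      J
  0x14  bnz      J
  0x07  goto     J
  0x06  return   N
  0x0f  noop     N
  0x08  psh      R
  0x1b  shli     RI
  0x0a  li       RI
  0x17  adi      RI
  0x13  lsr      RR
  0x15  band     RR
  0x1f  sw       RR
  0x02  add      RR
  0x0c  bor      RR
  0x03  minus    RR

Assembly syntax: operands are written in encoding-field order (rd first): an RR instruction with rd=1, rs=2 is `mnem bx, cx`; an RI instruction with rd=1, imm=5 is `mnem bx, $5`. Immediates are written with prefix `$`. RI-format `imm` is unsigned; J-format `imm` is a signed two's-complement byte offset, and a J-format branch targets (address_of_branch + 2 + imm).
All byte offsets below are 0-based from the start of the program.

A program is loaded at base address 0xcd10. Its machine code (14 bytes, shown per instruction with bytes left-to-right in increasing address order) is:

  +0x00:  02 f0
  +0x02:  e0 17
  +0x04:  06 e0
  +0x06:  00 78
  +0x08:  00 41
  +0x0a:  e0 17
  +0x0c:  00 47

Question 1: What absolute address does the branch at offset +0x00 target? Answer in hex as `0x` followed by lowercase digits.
+0x00: 02 f0 ⇒ word 0xf002 (little)
  opcode bits[15:11]=0x1e: jsr/J
  imm@[10:0]=0x2 ⇒ $2
  target = base 0xcd10 + off 0x00 + 2 + imm 2 = 0xcd14

0xcd14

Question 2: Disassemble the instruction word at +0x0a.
add sp, sp

+0x0a: e0 17 ⇒ word 0x17e0 (little)
  op=0x17e0>>11=0x2 ⇒ add (RR)
  rd: (w>>8)&0x7=0x7 → sp
  rs: (w>>5)&0x7=0x7 → sp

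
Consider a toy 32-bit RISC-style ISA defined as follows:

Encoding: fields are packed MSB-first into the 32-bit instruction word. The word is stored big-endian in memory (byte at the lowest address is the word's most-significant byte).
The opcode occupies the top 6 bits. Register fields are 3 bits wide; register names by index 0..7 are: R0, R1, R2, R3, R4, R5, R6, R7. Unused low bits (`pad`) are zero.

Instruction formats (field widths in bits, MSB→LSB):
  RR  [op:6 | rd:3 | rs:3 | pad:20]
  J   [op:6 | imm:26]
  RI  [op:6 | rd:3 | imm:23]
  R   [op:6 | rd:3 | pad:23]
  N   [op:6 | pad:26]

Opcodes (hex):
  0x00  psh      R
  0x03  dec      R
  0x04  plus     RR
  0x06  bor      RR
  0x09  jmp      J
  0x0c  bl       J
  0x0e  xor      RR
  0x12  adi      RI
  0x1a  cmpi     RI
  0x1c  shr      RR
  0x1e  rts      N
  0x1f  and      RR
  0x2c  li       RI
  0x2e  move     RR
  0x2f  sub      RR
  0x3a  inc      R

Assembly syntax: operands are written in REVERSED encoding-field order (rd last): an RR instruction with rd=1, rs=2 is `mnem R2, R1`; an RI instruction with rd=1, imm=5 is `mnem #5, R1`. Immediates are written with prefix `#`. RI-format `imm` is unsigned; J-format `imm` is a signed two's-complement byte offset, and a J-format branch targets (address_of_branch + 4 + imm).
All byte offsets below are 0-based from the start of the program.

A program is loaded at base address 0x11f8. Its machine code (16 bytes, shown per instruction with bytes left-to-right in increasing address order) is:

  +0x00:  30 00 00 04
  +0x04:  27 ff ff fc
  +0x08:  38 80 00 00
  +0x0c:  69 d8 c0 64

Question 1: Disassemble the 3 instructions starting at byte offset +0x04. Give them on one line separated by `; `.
jmp #-4; xor R0, R1; cmpi #5816420, R3

off 0x04: read 27 ff ff fc as big → 0x27fffffc
  op=0x27fffffc>>26=0x9 ⇒ jmp (J)
  imm: (w>>0)&0x3ffffff=0x3fffffc (s26→-4) → #-4
off 0x08: read 38 80 00 00 as big → 0x38800000
  op=0x38800000>>26=0xe ⇒ xor (RR)
  rd: (w>>23)&0x7=0x1 → R1
  rs: (w>>20)&0x7=0x0 → R0
off 0x0c: read 69 d8 c0 64 as big → 0x69d8c064
  op=0x69d8c064>>26=0x1a ⇒ cmpi (RI)
  rd: (w>>23)&0x7=0x3 → R3
  imm: (w>>0)&0x7fffff=0x58c064 → #5816420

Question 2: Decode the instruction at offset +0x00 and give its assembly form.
bl #4

@+00  big-endian(30 00 00 04) = 0x30000004
  top 6b → 0xc → bl [J]
  [25:0] imm=4 = #4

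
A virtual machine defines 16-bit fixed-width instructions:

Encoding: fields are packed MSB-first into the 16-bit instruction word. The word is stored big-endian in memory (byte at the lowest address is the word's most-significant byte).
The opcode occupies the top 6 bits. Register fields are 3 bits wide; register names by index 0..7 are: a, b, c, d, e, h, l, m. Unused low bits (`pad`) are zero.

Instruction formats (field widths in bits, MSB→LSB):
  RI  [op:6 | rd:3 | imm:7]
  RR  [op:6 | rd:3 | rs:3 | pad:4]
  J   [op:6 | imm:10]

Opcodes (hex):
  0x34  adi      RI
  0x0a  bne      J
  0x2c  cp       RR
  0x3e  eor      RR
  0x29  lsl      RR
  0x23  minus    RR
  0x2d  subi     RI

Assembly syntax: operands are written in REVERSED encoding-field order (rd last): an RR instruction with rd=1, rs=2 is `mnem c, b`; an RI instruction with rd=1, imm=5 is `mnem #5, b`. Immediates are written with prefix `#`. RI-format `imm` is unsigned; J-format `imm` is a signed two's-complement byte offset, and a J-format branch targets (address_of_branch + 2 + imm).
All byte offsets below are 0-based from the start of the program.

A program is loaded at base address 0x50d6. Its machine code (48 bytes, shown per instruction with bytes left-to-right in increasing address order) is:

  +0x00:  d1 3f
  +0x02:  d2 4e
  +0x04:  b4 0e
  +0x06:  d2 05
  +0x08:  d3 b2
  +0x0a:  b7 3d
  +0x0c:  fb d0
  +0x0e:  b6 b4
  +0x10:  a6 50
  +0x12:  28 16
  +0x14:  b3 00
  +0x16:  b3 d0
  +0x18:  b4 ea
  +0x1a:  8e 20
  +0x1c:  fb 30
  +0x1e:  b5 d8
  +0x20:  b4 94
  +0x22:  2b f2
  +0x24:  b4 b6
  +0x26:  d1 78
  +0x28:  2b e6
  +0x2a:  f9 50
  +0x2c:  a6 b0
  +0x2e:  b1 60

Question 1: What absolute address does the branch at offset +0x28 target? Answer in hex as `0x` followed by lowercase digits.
0x50e6

+0x28: 2b e6 ⇒ word 0x2be6 (big)
  top 6b → 0xa → bne [J]
  imm: (w>>0)&0x3ff=0x3e6 (s10→-26) → #-26
  target = base 0x50d6 + off 0x28 + 2 + imm -26 = 0x50e6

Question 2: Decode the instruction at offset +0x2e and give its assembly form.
cp l, c

off 0x2e: read b1 60 as big → 0xb160
  op=0xb160>>10=0x2c ⇒ cp (RR)
  rd: (w>>7)&0x7=0x2 → c
  rs: (w>>4)&0x7=0x6 → l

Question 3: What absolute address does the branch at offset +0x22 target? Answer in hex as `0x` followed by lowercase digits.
off 0x22: read 2b f2 as big → 0x2bf2
  op=0x2bf2>>10=0xa ⇒ bne (J)
  imm: (w>>0)&0x3ff=0x3f2 (s10→-14) → #-14
  target = base 0x50d6 + off 0x22 + 2 + imm -14 = 0x50ec

0x50ec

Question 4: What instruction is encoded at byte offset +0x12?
+0x12: 28 16 ⇒ word 0x2816 (big)
  top 6b → 0xa → bne [J]
  imm: (w>>0)&0x3ff=0x16 → #22

bne #22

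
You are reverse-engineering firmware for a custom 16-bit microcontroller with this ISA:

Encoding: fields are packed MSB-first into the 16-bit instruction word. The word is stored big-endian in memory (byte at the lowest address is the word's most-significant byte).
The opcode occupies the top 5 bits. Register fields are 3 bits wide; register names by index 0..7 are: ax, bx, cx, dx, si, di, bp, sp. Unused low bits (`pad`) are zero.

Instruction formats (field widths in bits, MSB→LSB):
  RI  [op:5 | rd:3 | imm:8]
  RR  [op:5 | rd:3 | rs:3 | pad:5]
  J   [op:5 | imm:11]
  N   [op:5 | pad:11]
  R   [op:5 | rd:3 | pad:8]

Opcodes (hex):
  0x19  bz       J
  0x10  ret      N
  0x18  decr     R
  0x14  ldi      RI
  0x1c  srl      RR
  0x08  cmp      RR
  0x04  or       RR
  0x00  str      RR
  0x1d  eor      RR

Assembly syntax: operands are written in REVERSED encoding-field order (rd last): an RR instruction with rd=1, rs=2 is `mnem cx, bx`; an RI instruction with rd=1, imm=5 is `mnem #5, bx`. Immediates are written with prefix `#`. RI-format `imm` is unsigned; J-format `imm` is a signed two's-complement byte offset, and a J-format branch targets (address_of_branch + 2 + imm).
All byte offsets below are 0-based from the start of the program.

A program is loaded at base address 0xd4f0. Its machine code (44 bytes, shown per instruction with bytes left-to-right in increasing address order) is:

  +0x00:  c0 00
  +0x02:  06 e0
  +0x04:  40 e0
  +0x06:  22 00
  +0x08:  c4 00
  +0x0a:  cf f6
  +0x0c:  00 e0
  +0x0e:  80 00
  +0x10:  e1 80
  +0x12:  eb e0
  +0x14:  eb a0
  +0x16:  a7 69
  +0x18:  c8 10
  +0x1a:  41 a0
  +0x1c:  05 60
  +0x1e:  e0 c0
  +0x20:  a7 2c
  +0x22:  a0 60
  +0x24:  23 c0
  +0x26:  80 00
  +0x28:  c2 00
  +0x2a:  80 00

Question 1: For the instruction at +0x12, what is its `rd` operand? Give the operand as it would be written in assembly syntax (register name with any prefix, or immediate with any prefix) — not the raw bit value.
off 0x12: read eb e0 as big → 0xebe0
  op=0xebe0>>11=0x1d ⇒ eor (RR)
  [10:8] rd=3 = dx
  [7:5] rs=7 = sp

dx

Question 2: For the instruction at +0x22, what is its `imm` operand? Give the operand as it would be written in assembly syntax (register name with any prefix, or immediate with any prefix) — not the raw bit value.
[22] a0 60 → 0xa060
  op=0xa060>>11=0x14 ⇒ ldi (RI)
  rd@[10:8]=0x0 ⇒ ax
  imm@[7:0]=0x60 ⇒ #96

#96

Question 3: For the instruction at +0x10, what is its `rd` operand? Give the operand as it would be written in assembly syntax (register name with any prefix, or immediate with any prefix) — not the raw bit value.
@+10  big-endian(e1 80) = 0xe180
  top 5b → 0x1c → srl [RR]
  [10:8] rd=1 = bx
  [7:5] rs=4 = si

bx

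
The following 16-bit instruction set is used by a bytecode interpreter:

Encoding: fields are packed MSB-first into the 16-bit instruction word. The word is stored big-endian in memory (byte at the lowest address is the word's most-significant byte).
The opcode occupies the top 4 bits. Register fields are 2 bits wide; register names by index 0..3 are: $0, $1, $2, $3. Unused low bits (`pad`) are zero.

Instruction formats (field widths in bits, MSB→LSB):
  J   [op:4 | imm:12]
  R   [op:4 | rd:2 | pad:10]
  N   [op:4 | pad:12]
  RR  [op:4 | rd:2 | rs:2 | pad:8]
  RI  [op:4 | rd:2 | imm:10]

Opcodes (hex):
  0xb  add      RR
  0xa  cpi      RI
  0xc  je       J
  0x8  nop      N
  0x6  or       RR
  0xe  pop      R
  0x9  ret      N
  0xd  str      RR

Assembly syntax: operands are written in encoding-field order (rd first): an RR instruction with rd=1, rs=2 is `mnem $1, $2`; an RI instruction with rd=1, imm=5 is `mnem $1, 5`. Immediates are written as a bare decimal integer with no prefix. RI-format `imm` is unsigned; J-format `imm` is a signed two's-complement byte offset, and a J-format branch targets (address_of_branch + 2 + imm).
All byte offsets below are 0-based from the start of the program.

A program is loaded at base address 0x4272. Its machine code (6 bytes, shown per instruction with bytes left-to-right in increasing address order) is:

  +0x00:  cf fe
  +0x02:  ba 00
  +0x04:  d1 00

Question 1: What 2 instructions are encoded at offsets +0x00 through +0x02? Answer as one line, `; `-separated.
je -2; add $2, $2

@+00  big-endian(cf fe) = 0xcffe
  opcode bits[15:12]=0xc: je/J
  [11:0] imm=4094 (s12→-2) = -2
@+02  big-endian(ba 00) = 0xba00
  opcode bits[15:12]=0xb: add/RR
  [11:10] rd=2 = $2
  [9:8] rs=2 = $2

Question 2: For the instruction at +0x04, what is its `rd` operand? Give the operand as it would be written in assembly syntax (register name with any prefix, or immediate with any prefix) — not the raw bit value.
[04] d1 00 → 0xd100
  op=0xd100>>12=0xd ⇒ str (RR)
  rd@[11:10]=0x0 ⇒ $0
  rs@[9:8]=0x1 ⇒ $1

$0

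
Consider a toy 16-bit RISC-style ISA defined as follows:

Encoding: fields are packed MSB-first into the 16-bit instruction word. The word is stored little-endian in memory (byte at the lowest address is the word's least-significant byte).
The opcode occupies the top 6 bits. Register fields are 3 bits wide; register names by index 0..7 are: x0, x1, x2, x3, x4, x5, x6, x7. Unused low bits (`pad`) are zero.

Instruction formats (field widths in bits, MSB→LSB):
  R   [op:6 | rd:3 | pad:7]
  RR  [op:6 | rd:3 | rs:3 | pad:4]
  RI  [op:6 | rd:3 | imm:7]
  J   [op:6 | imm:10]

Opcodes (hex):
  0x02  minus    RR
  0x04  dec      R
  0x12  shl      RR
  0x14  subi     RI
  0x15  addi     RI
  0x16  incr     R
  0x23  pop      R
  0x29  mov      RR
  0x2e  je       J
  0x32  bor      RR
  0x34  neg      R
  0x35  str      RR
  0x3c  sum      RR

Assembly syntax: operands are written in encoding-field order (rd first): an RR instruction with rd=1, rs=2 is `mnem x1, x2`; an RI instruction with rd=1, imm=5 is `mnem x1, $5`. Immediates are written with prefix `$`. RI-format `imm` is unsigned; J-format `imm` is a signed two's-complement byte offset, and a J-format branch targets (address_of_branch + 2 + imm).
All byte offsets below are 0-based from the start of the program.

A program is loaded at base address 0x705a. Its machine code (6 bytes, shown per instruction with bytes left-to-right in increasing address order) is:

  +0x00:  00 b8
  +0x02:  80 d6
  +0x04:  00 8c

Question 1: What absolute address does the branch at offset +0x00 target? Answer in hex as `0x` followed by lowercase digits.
+0x00: 00 b8 ⇒ word 0xb800 (little)
  top 6b → 0x2e → je [J]
  imm@[9:0]=0x0 ⇒ $0
  target = base 0x705a + off 0x00 + 2 + imm 0 = 0x705c

0x705c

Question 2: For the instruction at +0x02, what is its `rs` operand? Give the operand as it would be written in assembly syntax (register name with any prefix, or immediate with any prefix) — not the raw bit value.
x0

off 0x02: read 80 d6 as little → 0xd680
  op=0xd680>>10=0x35 ⇒ str (RR)
  rd: (w>>7)&0x7=0x5 → x5
  rs: (w>>4)&0x7=0x0 → x0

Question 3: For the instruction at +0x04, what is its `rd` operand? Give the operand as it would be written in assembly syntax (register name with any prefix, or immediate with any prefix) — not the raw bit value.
x0

off 0x04: read 00 8c as little → 0x8c00
  opcode bits[15:10]=0x23: pop/R
  rd@[9:7]=0x0 ⇒ x0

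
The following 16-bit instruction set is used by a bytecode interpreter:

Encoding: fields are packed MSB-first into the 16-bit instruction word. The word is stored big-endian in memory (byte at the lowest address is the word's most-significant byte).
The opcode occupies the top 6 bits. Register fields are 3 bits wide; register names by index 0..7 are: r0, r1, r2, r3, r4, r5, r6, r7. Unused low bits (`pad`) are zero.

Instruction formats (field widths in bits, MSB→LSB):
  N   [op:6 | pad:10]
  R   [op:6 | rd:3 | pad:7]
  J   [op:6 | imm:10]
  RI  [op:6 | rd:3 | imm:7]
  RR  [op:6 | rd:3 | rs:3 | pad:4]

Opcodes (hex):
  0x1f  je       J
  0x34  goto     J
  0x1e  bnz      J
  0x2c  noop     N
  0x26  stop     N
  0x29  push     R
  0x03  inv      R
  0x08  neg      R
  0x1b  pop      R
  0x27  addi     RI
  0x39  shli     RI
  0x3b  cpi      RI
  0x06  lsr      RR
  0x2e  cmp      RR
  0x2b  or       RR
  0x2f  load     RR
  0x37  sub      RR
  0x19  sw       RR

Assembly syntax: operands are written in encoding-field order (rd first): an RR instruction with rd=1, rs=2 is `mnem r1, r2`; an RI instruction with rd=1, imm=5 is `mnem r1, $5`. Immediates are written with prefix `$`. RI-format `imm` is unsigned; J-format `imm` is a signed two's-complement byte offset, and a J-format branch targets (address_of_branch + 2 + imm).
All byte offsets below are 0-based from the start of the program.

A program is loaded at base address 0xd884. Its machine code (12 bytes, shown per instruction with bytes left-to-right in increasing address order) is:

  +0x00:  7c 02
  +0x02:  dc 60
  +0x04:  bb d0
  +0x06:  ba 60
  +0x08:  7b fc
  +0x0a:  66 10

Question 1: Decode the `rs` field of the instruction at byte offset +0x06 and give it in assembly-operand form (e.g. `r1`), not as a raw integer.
+0x06: ba 60 ⇒ word 0xba60 (big)
  top 6b → 0x2e → cmp [RR]
  rd: (w>>7)&0x7=0x4 → r4
  rs: (w>>4)&0x7=0x6 → r6

r6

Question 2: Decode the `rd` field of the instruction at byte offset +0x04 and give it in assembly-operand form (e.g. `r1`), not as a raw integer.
r7

@+04  big-endian(bb d0) = 0xbbd0
  op=0xbbd0>>10=0x2e ⇒ cmp (RR)
  [9:7] rd=7 = r7
  [6:4] rs=5 = r5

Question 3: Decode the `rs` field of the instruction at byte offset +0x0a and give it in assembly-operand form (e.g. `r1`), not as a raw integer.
r1

@+0a  big-endian(66 10) = 0x6610
  op=0x6610>>10=0x19 ⇒ sw (RR)
  rd@[9:7]=0x4 ⇒ r4
  rs@[6:4]=0x1 ⇒ r1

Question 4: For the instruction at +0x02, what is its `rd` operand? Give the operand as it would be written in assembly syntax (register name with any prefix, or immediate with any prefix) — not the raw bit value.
+0x02: dc 60 ⇒ word 0xdc60 (big)
  top 6b → 0x37 → sub [RR]
  rd: (w>>7)&0x7=0x0 → r0
  rs: (w>>4)&0x7=0x6 → r6

r0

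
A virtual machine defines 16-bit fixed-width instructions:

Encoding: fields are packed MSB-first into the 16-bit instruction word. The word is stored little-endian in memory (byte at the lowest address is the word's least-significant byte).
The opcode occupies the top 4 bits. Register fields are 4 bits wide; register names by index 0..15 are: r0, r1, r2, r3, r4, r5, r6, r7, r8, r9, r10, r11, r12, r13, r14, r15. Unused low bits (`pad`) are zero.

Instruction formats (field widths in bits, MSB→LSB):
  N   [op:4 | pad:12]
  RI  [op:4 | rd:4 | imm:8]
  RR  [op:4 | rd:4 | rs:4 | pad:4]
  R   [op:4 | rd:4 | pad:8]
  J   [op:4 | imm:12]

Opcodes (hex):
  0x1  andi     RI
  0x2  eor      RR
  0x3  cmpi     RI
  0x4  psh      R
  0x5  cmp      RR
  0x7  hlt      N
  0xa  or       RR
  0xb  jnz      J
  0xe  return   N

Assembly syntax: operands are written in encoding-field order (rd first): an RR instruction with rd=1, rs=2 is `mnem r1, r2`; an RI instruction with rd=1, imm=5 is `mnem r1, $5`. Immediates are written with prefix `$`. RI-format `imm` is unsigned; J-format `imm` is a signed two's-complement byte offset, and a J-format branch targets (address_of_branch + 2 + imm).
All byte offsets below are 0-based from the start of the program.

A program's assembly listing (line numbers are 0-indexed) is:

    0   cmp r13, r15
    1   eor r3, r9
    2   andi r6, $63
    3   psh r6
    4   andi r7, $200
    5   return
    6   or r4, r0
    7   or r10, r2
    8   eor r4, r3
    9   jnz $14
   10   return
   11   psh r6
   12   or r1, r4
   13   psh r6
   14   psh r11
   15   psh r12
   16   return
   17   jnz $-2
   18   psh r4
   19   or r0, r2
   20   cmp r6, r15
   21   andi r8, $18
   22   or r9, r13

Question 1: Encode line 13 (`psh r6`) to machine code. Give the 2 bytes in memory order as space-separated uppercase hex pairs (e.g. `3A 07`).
13. psh fields op=0x4:4|rd=6:4|pad=0:8 → word 4600h → 00 46

00 46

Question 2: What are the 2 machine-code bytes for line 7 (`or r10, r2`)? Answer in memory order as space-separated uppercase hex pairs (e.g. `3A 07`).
20 AA

7. or fields op=0xa:4|rd=10:4|rs=2:4|pad=0:4 → word aa20h → 20 aa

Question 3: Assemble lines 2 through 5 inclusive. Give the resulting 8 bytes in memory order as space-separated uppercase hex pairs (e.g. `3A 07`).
3F 16 00 46 C8 17 00 E0

line 2 (andi): pack op=0x1:4|rd=6:4|imm=63:8 = 0x163f; little→ 3f 16
line 3 (psh): pack op=0x4:4|rd=6:4|pad=0:8 = 0x4600; little→ 00 46
line 4 (andi): pack op=0x1:4|rd=7:4|imm=200:8 = 0x17c8; little→ c8 17
line 5 (return): pack op=0xe:4|pad=0:12 = 0xe000; little→ 00 e0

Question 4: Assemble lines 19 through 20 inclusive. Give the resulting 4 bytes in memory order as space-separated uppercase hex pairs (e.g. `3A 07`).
20 A0 F0 56

19. or fields op=0xa:4|rd=0:4|rs=2:4|pad=0:4 → word a020h → 20 a0
20. cmp fields op=0x5:4|rd=6:4|rs=15:4|pad=0:4 → word 56f0h → f0 56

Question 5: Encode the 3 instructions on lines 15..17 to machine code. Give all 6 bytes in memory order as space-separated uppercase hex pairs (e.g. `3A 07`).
00 4C 00 E0 FE BF

L15: psh op=0x4:4|rd=12:4|pad=0:8 ⇒ 0x4c00 ⇒ little 00 4c
L16: return op=0xe:4|pad=0:12 ⇒ 0xe000 ⇒ little 00 e0
L17: jnz op=0xb:4|imm=-2:12 ⇒ 0xbffe ⇒ little fe bf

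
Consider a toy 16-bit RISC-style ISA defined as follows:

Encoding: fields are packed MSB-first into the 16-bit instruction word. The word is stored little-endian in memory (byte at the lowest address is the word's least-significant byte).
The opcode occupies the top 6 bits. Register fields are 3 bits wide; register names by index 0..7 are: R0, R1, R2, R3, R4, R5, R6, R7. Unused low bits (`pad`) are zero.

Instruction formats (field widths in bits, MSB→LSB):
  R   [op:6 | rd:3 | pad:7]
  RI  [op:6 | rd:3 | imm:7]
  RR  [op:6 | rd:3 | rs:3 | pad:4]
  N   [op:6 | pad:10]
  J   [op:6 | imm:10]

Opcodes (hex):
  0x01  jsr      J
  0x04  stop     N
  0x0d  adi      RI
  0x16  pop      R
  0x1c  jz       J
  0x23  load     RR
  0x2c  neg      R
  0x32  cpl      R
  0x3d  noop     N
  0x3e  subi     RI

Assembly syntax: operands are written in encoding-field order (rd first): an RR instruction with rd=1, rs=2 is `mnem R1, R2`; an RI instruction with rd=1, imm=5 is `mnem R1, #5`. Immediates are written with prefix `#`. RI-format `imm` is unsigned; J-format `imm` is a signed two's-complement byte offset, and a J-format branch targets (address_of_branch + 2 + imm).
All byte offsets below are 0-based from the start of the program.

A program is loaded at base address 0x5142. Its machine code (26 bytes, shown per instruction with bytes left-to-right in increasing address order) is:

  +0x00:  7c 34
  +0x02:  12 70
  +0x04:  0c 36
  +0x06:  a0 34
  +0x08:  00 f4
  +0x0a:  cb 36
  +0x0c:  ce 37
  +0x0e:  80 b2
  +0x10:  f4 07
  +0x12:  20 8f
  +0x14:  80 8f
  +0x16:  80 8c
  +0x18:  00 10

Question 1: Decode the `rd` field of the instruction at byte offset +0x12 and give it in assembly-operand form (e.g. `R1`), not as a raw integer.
R6

+0x12: 20 8f ⇒ word 0x8f20 (little)
  opcode bits[15:10]=0x23: load/RR
  [9:7] rd=6 = R6
  [6:4] rs=2 = R2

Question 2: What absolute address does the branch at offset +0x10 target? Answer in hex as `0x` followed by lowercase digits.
@+10  little-endian(f4 07) = 0x07f4
  top 6b → 0x1 → jsr [J]
  [9:0] imm=1012 (s10→-12) = #-12
  target = base 0x5142 + off 0x10 + 2 + imm -12 = 0x5148

0x5148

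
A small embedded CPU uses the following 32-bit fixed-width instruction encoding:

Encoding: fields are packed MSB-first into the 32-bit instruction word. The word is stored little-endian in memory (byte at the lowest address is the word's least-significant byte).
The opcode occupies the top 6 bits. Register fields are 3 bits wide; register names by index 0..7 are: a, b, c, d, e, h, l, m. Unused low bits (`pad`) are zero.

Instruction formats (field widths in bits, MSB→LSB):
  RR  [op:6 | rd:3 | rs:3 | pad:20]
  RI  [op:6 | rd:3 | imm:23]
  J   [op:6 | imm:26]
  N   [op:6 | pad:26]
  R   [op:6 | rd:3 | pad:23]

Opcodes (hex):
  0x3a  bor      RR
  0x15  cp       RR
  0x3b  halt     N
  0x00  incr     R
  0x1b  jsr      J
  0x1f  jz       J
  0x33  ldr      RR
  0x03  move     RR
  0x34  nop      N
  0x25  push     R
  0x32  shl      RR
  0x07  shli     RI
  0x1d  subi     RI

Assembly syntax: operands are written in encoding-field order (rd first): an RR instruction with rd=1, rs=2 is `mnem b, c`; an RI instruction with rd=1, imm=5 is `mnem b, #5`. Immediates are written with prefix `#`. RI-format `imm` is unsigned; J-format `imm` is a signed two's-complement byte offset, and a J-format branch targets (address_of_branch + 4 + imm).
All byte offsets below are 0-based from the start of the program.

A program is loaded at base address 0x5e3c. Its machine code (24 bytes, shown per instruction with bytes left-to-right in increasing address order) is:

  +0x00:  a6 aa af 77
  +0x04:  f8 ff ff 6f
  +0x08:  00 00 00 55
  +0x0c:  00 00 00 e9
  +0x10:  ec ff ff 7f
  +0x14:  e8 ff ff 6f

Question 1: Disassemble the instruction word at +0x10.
jz #-20

@+10  little-endian(ec ff ff 7f) = 0x7fffffec
  opcode bits[31:26]=0x1f: jz/J
  imm: (w>>0)&0x3ffffff=0x3ffffec (s26→-20) → #-20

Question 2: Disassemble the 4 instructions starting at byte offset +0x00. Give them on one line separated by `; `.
subi m, #3123878; jsr #-8; cp c, a; bor c, a

+0x00: a6 aa af 77 ⇒ word 0x77afaaa6 (little)
  opcode bits[31:26]=0x1d: subi/RI
  rd: (w>>23)&0x7=0x7 → m
  imm: (w>>0)&0x7fffff=0x2faaa6 → #3123878
+0x04: f8 ff ff 6f ⇒ word 0x6ffffff8 (little)
  opcode bits[31:26]=0x1b: jsr/J
  imm: (w>>0)&0x3ffffff=0x3fffff8 (s26→-8) → #-8
+0x08: 00 00 00 55 ⇒ word 0x55000000 (little)
  opcode bits[31:26]=0x15: cp/RR
  rd: (w>>23)&0x7=0x2 → c
  rs: (w>>20)&0x7=0x0 → a
+0x0c: 00 00 00 e9 ⇒ word 0xe9000000 (little)
  opcode bits[31:26]=0x3a: bor/RR
  rd: (w>>23)&0x7=0x2 → c
  rs: (w>>20)&0x7=0x0 → a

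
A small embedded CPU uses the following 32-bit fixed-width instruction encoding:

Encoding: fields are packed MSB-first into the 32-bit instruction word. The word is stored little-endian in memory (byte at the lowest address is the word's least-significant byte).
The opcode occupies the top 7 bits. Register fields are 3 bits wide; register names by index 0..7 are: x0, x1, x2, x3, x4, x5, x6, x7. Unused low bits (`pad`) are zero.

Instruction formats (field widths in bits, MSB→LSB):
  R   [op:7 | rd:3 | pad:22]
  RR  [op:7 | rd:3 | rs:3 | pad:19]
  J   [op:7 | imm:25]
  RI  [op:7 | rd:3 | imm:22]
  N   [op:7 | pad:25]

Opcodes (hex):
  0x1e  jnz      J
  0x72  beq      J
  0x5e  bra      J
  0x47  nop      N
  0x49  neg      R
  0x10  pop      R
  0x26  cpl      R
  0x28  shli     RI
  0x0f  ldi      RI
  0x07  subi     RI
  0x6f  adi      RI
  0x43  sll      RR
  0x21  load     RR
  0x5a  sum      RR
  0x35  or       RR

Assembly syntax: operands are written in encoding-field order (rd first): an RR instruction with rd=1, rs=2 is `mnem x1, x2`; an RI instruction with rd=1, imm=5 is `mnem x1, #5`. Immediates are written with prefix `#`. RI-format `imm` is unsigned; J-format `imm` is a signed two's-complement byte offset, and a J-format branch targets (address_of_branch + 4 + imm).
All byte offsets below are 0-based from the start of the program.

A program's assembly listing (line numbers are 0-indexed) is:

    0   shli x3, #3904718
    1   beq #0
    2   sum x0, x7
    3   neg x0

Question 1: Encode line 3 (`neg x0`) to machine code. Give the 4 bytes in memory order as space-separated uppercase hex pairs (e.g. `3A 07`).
00 00 00 92

line 3 (neg): pack op=0x49:7|rd=0:3|pad=0:22 = 0x92000000; little→ 00 00 00 92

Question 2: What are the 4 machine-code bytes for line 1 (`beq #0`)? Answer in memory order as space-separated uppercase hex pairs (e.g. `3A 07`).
L1: beq op=0x72:7|imm=0:25 ⇒ 0xe4000000 ⇒ little 00 00 00 e4

00 00 00 E4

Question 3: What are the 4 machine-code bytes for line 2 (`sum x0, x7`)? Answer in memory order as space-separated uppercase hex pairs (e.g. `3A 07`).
2. sum fields op=0x5a:7|rd=0:3|rs=7:3|pad=0:19 → word b4380000h → 00 00 38 b4

00 00 38 B4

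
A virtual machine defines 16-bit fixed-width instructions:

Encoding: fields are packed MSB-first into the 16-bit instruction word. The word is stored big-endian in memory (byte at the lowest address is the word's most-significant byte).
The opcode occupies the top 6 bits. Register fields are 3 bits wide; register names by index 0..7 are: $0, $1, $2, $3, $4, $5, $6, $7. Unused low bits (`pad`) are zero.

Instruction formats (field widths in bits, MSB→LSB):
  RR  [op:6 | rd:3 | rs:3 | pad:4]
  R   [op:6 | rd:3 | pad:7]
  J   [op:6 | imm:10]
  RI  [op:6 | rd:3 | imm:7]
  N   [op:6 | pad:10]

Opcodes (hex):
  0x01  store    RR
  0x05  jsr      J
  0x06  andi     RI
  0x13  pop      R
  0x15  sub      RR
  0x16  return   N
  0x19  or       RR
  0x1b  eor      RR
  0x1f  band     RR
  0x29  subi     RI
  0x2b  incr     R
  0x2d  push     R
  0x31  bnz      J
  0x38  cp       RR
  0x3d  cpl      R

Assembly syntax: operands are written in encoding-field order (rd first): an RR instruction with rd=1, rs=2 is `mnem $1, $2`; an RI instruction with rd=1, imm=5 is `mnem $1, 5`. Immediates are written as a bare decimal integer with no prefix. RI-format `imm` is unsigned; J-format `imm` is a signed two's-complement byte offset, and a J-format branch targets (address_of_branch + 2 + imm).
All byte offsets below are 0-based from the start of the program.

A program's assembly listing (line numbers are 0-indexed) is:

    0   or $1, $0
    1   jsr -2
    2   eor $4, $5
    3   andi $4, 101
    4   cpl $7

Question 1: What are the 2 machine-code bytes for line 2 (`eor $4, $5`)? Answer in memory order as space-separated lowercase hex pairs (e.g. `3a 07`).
L2: eor op=0x1b:6|rd=4:3|rs=5:3|pad=0:4 ⇒ 0x6e50 ⇒ big 6e 50

6e 50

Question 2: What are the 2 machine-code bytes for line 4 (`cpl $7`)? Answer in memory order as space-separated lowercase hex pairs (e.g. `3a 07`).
4. cpl fields op=0x3d:6|rd=7:3|pad=0:7 → word f780h → f7 80

f7 80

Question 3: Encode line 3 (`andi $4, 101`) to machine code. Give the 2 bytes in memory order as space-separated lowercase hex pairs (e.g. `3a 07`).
1a 65

L3: andi op=0x6:6|rd=4:3|imm=101:7 ⇒ 0x1a65 ⇒ big 1a 65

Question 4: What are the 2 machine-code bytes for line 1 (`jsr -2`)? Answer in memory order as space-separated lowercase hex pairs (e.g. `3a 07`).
1. jsr fields op=0x5:6|imm=-2:10 → word 17feh → 17 fe

17 fe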